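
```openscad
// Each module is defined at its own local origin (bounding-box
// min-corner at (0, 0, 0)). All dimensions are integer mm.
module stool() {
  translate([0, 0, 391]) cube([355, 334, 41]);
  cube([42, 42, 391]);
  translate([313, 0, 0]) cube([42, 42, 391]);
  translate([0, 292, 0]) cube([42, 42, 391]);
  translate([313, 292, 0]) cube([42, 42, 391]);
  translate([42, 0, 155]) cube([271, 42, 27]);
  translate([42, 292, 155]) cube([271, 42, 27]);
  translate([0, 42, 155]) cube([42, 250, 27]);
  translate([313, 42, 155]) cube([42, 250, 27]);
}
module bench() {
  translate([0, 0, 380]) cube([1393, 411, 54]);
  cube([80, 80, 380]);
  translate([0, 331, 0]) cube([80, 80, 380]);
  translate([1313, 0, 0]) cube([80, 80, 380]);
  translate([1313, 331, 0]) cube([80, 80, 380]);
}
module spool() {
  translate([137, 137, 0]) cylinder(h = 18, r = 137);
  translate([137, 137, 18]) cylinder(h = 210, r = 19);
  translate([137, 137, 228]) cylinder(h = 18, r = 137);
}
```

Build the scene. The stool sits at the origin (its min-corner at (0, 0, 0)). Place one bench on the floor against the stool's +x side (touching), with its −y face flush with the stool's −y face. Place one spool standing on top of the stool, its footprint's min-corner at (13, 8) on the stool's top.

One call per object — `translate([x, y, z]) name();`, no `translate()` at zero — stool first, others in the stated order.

stool();
translate([355, 0, 0]) bench();
translate([13, 8, 432]) spool();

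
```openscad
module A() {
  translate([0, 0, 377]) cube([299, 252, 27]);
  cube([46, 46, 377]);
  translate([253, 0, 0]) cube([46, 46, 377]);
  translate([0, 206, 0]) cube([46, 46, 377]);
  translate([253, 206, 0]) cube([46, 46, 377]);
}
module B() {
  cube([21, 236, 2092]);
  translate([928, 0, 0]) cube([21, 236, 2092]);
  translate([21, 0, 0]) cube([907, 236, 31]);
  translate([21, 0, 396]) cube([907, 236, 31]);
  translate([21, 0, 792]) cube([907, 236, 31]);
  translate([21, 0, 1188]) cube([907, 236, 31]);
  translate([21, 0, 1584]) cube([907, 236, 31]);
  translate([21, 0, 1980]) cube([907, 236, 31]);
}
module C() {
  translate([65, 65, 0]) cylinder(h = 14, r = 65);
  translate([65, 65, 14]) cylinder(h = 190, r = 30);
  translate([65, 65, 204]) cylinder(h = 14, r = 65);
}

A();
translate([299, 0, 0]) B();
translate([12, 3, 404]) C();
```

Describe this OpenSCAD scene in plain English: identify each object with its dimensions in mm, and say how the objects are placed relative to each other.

A is a four-legged stool. The seat is 299×252 mm, 27 mm thick, top at z = 404 mm. It stands on four square legs, each 46×46 mm in cross-section, from z = 0 to the seat underside, each flush with a corner of the seat.

B is an open bookshelf. Two side panels, each 21 mm thick, 236 mm deep and 2092 mm tall, stand 949 mm apart (outside-to-outside). Between them sit 6 shelves, each 31 mm thick and 236 mm deep, spanning the full gap between the sides. The bottom shelf rests on the floor (its underside at z = 0) and the clear gap between one shelf's top and the next shelf's underside is 365 mm.

C is a spool: two coaxial disc flanges of radius 65 mm and thickness 14 mm, joined by a core cylinder of radius 30 mm and height 190 mm. The lower flange rests on z = 0 and the three cylinders share a vertical axis.

The bookshelf is against the stool's +x side, with their −y faces flush. The spool is on top of the stool.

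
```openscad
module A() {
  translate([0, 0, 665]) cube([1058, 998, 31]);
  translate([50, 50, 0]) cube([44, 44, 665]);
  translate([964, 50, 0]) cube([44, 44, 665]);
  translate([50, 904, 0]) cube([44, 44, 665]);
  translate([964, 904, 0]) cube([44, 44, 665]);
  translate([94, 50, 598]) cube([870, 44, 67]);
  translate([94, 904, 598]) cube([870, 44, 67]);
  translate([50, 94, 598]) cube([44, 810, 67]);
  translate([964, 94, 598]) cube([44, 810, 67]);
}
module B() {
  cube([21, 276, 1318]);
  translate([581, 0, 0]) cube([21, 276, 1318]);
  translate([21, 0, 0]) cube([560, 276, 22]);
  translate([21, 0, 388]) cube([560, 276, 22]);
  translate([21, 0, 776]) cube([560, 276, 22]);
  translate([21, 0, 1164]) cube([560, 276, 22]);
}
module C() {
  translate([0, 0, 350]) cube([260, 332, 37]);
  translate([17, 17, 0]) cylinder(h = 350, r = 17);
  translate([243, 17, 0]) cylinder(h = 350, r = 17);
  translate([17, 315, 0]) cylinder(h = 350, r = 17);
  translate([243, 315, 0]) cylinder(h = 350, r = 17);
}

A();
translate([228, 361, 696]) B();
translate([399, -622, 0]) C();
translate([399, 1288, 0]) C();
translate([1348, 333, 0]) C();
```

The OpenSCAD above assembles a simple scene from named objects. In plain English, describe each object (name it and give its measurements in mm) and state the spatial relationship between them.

A is a table with a 1058×998 mm rectangular top, 31 mm thick, top surface at z = 696 mm, supported by four 44×44 mm square legs, each inset 50 mm from the nearest pair of top edges, running from the floor. Four apron rails, 44 mm thick and 67 mm tall, run between adjacent legs with their top edges flush with the underside of the top and their outer faces flush with the legs' outer faces.

B is an open bookshelf. Two side panels, each 21 mm thick, 276 mm deep and 1318 mm tall, stand 602 mm apart (outside-to-outside). Between them sit 4 shelves, each 22 mm thick and 276 mm deep, spanning the full gap between the sides. The bottom shelf rests on the floor (its underside at z = 0) and the clear gap between one shelf's top and the next shelf's underside is 366 mm.

C is a four-legged stool. The seat is 260×332 mm, 37 mm thick, top at z = 387 mm. It stands on four round legs, each 34 mm in diameter, from z = 0 to the seat underside, each leg's axis is inset half a diameter from the nearest pair of seat edges (so the leg's bounding box is flush with the corner).

The bookshelf is on top of the table, centred. Three stools sit around the table at the −y, +y, +x sides.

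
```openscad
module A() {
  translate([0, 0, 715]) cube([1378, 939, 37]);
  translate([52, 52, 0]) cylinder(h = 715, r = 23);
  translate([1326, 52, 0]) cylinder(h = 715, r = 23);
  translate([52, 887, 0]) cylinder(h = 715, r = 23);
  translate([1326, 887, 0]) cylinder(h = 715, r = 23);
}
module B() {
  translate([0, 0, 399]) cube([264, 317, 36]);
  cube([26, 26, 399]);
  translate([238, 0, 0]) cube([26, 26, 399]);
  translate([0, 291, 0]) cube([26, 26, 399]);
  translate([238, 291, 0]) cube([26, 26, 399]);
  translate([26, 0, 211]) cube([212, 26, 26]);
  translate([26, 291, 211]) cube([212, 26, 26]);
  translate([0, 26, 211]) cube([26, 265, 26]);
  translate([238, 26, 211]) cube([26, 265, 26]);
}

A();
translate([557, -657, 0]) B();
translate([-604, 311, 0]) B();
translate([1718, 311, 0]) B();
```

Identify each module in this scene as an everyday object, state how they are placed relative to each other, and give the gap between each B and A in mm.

A is a table. B is a stool. Three stools sit around the table at the −y, −x, +x sides. The gap between each stool and the table is 340 mm.

Each stool's nearest face is 340 mm from the table's bounding box.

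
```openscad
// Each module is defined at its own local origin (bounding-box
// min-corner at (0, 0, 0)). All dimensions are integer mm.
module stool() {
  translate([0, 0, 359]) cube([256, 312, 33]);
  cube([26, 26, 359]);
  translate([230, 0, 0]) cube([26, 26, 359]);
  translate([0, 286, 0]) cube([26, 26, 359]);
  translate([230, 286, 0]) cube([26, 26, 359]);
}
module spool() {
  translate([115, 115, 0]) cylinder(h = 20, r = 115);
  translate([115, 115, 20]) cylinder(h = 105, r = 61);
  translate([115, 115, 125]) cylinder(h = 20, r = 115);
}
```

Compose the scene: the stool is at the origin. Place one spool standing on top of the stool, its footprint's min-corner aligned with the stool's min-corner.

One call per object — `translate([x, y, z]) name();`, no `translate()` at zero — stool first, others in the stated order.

stool();
translate([0, 0, 392]) spool();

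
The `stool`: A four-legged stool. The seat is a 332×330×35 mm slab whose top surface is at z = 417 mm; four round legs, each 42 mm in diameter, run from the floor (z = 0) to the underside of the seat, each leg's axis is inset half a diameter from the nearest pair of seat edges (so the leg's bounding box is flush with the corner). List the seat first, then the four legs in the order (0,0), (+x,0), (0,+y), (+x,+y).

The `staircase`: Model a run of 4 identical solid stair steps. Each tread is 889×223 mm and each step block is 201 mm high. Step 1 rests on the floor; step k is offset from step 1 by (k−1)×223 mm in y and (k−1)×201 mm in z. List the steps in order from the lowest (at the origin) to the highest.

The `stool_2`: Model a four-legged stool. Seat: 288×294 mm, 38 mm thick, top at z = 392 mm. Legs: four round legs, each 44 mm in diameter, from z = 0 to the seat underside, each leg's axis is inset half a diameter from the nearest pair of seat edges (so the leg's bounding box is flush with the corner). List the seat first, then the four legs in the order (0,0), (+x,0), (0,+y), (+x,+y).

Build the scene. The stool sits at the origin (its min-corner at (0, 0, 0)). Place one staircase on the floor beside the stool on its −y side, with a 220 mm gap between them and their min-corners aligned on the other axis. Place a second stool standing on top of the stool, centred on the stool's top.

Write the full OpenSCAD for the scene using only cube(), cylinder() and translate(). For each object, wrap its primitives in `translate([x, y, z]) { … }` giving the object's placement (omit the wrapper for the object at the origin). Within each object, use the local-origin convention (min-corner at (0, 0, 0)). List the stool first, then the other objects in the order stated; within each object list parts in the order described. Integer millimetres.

translate([0, 0, 382]) cube([332, 330, 35]);
translate([21, 21, 0]) cylinder(h = 382, r = 21);
translate([311, 21, 0]) cylinder(h = 382, r = 21);
translate([21, 309, 0]) cylinder(h = 382, r = 21);
translate([311, 309, 0]) cylinder(h = 382, r = 21);
translate([0, -1112, 0]) {
  cube([889, 223, 201]);
  translate([0, 223, 201]) cube([889, 223, 201]);
  translate([0, 446, 402]) cube([889, 223, 201]);
  translate([0, 669, 603]) cube([889, 223, 201]);
}
translate([22, 18, 417]) {
  translate([0, 0, 354]) cube([288, 294, 38]);
  translate([22, 22, 0]) cylinder(h = 354, r = 22);
  translate([266, 22, 0]) cylinder(h = 354, r = 22);
  translate([22, 272, 0]) cylinder(h = 354, r = 22);
  translate([266, 272, 0]) cylinder(h = 354, r = 22);
}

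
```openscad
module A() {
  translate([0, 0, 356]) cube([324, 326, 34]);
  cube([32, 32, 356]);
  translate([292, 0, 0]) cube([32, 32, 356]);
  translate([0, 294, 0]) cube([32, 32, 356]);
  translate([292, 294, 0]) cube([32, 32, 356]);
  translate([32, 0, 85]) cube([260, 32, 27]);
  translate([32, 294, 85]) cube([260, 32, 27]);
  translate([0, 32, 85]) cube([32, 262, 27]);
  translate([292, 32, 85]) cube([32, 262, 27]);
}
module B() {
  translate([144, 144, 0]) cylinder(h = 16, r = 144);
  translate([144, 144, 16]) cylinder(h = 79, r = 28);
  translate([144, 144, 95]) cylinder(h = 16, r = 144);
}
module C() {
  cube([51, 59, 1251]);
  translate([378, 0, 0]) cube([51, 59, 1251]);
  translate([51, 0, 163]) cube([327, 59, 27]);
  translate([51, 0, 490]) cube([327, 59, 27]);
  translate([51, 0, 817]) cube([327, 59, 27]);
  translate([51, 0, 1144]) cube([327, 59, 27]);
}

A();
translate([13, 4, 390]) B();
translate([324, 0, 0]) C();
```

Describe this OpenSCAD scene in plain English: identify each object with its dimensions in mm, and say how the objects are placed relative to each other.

A is a four-legged stool. The seat is a 324×326×34 mm slab whose top surface is at z = 390 mm; four square legs, each 32×32 mm in cross-section, run from the floor (z = 0) to the underside of the seat, each flush with a corner of the seat. Four stretchers, 32 mm wide and 27 mm tall, connect adjacent legs with their undersides at z = 85 mm, each running between the inner faces of the legs it joins and aligned with the legs' outer faces on the other axis.

B is a spool: two coaxial disc flanges of radius 144 mm and thickness 16 mm, joined by a core cylinder of radius 28 mm and height 79 mm. The lower flange rests on z = 0 and the three cylinders share a vertical axis.

C is a straight ladder. Two 51×59 mm vertical rails, 1251 mm tall, stand 429 mm apart (outside-to-outside) with their front faces coplanar on the −y side. 4 rungs, each 59 mm deep and 27 mm tall, span between the inner faces of the rails, front faces flush with the rails. The lowest rung's underside is at z = 163 mm and rungs are spaced 327 mm apart (underside to underside).

The spool is on top of the stool. The ladder is against the stool's +x side, with their −y faces flush.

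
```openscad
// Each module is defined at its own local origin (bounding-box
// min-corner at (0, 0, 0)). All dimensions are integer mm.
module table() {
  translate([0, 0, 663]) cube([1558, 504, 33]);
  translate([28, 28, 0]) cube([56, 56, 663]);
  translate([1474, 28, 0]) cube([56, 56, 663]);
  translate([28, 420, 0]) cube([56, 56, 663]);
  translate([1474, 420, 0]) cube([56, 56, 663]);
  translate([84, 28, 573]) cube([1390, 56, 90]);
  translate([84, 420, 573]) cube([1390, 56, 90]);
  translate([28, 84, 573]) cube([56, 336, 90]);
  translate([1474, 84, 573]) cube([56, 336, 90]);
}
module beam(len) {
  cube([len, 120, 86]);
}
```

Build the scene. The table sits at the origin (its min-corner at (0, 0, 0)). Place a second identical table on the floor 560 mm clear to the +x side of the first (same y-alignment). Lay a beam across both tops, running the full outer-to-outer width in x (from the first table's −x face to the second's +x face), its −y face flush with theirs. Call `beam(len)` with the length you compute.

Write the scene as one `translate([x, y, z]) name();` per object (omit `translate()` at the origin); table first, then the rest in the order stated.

table();
translate([2118, 0, 0]) table();
translate([0, 0, 696]) beam(3676);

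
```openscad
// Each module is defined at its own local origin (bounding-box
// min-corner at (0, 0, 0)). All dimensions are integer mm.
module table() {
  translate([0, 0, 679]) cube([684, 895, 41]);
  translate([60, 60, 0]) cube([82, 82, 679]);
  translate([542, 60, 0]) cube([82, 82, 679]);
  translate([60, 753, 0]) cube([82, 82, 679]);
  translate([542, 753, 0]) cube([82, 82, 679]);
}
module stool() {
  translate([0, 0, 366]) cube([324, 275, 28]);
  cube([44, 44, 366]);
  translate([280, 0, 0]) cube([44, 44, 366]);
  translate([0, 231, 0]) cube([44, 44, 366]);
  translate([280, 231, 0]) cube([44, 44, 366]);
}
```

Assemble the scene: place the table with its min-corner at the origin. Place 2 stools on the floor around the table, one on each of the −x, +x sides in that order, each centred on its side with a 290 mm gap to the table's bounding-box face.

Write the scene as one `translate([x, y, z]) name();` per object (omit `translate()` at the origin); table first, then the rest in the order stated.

table();
translate([-614, 310, 0]) stool();
translate([974, 310, 0]) stool();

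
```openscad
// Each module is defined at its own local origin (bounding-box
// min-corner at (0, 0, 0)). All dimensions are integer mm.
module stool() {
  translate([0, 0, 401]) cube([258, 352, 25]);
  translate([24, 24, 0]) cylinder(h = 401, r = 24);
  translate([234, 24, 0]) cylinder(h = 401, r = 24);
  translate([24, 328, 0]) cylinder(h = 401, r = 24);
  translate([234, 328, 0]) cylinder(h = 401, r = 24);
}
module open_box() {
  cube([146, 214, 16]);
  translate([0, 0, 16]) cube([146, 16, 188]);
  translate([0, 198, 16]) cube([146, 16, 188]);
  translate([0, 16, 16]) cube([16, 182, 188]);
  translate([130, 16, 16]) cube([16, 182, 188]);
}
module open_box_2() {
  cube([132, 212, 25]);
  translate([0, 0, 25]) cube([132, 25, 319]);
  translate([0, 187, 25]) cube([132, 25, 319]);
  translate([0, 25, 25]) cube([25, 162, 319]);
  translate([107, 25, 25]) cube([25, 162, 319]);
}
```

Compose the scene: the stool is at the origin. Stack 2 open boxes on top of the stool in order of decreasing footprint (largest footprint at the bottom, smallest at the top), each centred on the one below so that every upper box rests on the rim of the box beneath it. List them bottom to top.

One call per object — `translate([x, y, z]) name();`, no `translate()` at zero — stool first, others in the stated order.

stool();
translate([56, 69, 426]) open_box();
translate([63, 70, 630]) open_box_2();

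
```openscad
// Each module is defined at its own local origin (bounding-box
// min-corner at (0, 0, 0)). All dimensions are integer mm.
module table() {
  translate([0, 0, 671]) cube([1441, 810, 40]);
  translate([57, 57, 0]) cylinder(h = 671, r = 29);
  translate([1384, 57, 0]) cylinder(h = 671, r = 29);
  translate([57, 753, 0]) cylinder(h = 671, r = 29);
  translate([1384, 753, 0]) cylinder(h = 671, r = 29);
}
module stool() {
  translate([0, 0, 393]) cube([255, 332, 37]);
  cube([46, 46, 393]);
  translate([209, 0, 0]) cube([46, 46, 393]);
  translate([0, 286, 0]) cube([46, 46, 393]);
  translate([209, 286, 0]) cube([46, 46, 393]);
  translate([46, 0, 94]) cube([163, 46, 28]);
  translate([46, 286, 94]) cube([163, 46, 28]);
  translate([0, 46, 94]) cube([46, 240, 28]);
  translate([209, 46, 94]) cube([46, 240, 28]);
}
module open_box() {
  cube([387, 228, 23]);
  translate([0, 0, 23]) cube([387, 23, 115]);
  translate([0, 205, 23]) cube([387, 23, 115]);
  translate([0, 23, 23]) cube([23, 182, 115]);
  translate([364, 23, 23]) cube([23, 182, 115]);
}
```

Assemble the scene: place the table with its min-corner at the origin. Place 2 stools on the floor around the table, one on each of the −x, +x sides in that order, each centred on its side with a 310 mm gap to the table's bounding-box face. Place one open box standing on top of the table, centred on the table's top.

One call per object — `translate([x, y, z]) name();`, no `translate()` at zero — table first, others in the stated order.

table();
translate([-565, 239, 0]) stool();
translate([1751, 239, 0]) stool();
translate([527, 291, 711]) open_box();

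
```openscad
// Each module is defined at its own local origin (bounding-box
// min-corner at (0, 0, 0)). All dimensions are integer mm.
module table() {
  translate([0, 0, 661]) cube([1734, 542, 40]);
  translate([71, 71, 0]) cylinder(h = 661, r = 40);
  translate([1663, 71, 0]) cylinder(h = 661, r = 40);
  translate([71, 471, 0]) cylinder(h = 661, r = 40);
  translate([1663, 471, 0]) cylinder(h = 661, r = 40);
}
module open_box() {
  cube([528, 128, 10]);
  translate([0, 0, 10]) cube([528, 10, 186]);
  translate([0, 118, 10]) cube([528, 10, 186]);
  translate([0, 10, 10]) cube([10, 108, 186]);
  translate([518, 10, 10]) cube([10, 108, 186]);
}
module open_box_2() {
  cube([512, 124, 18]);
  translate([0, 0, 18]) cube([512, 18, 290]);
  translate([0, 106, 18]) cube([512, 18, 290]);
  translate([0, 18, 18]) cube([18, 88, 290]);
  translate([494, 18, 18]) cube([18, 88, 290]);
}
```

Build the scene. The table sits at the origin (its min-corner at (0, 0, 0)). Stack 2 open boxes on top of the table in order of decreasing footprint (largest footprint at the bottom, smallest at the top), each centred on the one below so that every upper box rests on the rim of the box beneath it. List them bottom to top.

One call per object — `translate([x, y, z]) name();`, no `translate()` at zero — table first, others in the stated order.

table();
translate([603, 207, 701]) open_box();
translate([611, 209, 897]) open_box_2();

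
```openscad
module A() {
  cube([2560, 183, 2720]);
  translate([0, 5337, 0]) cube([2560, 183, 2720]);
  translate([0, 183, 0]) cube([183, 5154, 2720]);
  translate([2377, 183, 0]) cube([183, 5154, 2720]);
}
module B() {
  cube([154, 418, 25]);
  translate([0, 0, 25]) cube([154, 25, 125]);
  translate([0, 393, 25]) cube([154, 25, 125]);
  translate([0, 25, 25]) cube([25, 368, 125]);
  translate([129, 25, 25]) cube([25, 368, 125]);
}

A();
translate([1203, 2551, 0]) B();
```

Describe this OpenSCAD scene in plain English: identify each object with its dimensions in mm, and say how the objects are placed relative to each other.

A is a box-shaped house frame (walls only): outside footprint 2560×5520 mm, wall height 2720 mm, wall thickness 183 mm. The two y-facing walls run the full x-width; the two x-facing walls fit between the inner faces of the y-facing walls.

B is an open storage box with external size 154×418×150 mm and wall thickness 25 mm (the base is also 25 mm thick). The base covers the whole footprint; the four walls stand on the base, with the y-facing walls full-width and the x-facing walls fitting between their inner faces.

The open box sits inside the house frame, centred.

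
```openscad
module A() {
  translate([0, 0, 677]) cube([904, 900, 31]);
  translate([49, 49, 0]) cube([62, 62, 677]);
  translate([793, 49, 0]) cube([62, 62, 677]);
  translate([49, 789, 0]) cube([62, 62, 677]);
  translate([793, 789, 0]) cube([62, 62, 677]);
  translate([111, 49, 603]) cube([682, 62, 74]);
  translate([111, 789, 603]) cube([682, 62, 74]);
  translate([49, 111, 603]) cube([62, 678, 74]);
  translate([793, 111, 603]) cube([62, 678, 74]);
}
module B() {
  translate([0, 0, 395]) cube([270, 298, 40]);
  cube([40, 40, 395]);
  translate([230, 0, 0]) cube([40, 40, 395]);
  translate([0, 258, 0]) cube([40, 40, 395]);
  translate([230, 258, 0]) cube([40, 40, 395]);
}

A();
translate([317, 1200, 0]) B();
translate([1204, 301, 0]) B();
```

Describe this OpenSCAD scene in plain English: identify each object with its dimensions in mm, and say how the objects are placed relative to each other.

A is a rectangular dining table. The top is 904×900×31 mm with its upper surface at z = 708 mm. It stands on four 62×62 mm square legs, each inset 49 mm from the nearest pair of top edges, running from the floor to the underside of the top. Four apron rails, 62 mm thick and 74 mm tall, run between adjacent legs with their top edges flush with the underside of the top and their outer faces flush with the legs' outer faces.

B is a four-legged stool. The seat is 270×298 mm, 40 mm thick, top at z = 435 mm. It stands on four square legs, each 40×40 mm in cross-section, from z = 0 to the seat underside, each flush with a corner of the seat.

Two stools sit around the table at the +y, +x sides.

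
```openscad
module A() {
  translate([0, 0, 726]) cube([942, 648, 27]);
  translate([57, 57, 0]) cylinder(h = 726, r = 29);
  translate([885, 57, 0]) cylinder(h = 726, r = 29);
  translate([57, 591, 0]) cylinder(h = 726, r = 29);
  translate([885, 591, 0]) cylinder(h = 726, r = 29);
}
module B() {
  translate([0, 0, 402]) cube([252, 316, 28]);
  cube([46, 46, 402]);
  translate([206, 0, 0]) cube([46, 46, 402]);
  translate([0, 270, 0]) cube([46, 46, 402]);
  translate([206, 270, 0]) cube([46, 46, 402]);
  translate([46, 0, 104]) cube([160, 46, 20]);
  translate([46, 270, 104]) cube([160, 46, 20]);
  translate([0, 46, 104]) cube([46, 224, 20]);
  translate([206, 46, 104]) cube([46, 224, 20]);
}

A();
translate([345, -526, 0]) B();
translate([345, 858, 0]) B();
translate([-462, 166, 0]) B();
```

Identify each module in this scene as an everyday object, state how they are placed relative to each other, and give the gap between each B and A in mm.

A is a table. B is a stool. Three stools sit around the table at the −y, +y, −x sides. The gap between each stool and the table is 210 mm.

Each stool's nearest face is 210 mm from the table's bounding box.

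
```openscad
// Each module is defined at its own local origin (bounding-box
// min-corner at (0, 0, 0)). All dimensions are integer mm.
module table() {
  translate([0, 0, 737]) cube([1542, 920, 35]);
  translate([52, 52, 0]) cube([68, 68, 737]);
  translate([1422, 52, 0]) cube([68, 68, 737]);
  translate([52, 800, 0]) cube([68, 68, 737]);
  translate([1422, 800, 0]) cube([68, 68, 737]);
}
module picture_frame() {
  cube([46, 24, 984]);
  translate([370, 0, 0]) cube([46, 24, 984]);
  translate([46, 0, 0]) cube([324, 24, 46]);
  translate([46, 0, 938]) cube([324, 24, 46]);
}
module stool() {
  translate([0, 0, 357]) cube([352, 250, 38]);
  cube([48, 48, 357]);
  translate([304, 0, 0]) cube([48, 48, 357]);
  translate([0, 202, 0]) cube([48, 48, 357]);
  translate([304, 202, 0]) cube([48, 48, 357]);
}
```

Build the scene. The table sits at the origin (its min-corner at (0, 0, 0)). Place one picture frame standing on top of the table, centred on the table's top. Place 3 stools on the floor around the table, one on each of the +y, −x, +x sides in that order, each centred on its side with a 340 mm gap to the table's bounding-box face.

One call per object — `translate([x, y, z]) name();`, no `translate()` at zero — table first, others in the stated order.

table();
translate([563, 448, 772]) picture_frame();
translate([595, 1260, 0]) stool();
translate([-692, 335, 0]) stool();
translate([1882, 335, 0]) stool();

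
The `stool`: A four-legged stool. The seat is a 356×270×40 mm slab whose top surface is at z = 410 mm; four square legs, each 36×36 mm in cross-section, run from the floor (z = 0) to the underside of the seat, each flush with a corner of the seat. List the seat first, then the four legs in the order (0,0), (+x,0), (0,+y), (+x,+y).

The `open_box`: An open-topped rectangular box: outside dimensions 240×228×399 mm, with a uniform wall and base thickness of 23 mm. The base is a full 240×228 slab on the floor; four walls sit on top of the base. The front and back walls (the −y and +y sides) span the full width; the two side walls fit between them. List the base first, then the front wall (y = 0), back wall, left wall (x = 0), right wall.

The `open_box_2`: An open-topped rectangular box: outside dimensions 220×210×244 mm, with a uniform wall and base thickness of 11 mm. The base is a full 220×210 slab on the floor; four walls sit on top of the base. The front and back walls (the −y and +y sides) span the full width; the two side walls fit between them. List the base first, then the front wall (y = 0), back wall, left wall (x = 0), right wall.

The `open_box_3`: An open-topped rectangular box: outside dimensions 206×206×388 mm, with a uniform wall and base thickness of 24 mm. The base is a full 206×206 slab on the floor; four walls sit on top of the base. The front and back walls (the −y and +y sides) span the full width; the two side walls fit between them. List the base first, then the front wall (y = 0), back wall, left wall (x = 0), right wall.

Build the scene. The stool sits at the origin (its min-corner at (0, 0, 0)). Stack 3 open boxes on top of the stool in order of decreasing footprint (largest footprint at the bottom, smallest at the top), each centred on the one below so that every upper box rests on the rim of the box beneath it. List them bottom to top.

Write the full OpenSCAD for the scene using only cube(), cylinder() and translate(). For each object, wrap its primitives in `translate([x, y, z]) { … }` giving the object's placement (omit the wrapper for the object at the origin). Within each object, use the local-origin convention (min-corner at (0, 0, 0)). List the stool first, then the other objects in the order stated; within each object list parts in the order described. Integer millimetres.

translate([0, 0, 370]) cube([356, 270, 40]);
cube([36, 36, 370]);
translate([320, 0, 0]) cube([36, 36, 370]);
translate([0, 234, 0]) cube([36, 36, 370]);
translate([320, 234, 0]) cube([36, 36, 370]);
translate([58, 21, 410]) {
  cube([240, 228, 23]);
  translate([0, 0, 23]) cube([240, 23, 376]);
  translate([0, 205, 23]) cube([240, 23, 376]);
  translate([0, 23, 23]) cube([23, 182, 376]);
  translate([217, 23, 23]) cube([23, 182, 376]);
}
translate([68, 30, 809]) {
  cube([220, 210, 11]);
  translate([0, 0, 11]) cube([220, 11, 233]);
  translate([0, 199, 11]) cube([220, 11, 233]);
  translate([0, 11, 11]) cube([11, 188, 233]);
  translate([209, 11, 11]) cube([11, 188, 233]);
}
translate([75, 32, 1053]) {
  cube([206, 206, 24]);
  translate([0, 0, 24]) cube([206, 24, 364]);
  translate([0, 182, 24]) cube([206, 24, 364]);
  translate([0, 24, 24]) cube([24, 158, 364]);
  translate([182, 24, 24]) cube([24, 158, 364]);
}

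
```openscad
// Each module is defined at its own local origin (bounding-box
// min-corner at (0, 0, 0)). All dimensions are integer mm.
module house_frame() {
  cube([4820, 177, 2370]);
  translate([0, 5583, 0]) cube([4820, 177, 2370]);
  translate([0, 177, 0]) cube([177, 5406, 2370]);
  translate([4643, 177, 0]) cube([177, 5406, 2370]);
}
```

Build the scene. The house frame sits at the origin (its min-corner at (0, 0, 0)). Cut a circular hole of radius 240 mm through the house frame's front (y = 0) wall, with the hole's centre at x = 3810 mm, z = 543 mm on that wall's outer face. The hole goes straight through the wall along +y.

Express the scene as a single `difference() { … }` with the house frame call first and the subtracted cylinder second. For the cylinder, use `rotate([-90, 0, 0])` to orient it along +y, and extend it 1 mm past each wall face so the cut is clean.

difference() {
  house_frame();
  translate([3810, -1, 543]) rotate([-90, 0, 0]) cylinder(h = 179, r = 240);
}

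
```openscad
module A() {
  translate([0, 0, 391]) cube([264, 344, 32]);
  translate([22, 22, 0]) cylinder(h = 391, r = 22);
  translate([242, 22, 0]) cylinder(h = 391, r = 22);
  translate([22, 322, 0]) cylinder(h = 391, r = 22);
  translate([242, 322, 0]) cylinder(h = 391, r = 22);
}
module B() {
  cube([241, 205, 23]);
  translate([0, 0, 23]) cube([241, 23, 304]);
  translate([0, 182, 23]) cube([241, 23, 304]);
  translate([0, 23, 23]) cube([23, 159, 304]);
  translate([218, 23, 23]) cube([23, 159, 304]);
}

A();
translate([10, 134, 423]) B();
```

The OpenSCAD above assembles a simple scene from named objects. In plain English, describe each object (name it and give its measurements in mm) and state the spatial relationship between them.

A is a four-legged stool. The seat is a 264×344×32 mm slab whose top surface is at z = 423 mm; four round legs, each 44 mm in diameter, run from the floor (z = 0) to the underside of the seat, each leg's axis is inset half a diameter from the nearest pair of seat edges (so the leg's bounding box is flush with the corner).

B is an open storage box with external size 241×205×327 mm and wall thickness 23 mm (the base is also 23 mm thick). The base covers the whole footprint; the four walls stand on the base, with the y-facing walls full-width and the x-facing walls fitting between their inner faces.

The open box is on top of the stool.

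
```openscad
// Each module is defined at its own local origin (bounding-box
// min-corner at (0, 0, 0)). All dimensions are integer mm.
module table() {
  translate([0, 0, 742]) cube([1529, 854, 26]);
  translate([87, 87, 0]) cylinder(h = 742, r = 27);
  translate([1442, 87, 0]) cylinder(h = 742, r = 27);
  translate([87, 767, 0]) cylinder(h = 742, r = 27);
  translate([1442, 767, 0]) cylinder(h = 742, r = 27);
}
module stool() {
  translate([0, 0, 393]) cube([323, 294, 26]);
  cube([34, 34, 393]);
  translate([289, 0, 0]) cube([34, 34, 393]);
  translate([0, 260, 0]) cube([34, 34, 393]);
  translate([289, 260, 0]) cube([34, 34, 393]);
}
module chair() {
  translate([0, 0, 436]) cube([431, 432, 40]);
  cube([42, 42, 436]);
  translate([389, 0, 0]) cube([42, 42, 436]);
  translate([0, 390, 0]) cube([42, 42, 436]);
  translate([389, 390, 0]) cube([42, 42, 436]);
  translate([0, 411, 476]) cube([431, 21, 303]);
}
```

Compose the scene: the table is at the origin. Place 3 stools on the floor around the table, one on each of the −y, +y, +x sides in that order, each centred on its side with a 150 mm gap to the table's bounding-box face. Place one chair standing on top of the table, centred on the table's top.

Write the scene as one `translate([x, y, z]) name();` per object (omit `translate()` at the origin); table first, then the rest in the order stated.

table();
translate([603, -444, 0]) stool();
translate([603, 1004, 0]) stool();
translate([1679, 280, 0]) stool();
translate([549, 211, 768]) chair();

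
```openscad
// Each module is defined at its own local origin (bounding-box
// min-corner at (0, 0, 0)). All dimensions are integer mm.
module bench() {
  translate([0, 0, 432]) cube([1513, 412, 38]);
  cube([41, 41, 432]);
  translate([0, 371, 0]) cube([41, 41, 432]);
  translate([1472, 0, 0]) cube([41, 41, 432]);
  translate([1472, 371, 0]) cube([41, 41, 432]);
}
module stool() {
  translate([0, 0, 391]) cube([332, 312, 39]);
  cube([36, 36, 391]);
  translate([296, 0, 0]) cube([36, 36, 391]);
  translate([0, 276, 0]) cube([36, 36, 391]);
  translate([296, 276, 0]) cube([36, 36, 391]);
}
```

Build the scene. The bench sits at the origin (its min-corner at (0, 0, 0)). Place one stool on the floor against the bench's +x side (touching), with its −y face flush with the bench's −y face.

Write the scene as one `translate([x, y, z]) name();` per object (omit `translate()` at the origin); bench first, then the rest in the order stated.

bench();
translate([1513, 0, 0]) stool();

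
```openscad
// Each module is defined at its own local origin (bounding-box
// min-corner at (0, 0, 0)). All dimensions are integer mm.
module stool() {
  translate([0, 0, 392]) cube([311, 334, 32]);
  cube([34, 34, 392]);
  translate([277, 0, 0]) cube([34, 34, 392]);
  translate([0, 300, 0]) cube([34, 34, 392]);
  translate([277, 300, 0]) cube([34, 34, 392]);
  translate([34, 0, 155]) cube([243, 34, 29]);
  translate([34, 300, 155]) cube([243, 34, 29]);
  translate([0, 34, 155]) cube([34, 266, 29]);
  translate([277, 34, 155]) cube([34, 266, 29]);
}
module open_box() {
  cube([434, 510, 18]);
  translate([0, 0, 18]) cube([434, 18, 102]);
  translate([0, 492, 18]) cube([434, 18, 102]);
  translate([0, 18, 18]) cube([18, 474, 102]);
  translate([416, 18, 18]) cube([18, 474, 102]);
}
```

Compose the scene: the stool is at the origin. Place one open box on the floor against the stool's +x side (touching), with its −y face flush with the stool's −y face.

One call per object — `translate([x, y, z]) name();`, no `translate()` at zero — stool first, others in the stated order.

stool();
translate([311, 0, 0]) open_box();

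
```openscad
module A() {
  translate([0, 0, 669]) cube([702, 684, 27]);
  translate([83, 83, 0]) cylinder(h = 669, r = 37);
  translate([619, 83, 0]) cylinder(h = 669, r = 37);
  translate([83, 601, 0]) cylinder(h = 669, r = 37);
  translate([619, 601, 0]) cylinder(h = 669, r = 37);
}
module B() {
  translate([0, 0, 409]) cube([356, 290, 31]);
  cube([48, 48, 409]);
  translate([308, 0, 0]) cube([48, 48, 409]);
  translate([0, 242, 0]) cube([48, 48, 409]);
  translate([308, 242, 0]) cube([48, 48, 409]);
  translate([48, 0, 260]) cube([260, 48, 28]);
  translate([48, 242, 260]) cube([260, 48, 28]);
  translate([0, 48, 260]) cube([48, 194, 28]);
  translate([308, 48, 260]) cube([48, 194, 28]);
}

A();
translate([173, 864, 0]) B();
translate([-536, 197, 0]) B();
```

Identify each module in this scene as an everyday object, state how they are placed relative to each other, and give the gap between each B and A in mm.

A is a table. B is a stool. Two stools sit around the table at the +y, −x sides. The gap between each stool and the table is 180 mm.

Each stool's nearest face is 180 mm from the table's bounding box.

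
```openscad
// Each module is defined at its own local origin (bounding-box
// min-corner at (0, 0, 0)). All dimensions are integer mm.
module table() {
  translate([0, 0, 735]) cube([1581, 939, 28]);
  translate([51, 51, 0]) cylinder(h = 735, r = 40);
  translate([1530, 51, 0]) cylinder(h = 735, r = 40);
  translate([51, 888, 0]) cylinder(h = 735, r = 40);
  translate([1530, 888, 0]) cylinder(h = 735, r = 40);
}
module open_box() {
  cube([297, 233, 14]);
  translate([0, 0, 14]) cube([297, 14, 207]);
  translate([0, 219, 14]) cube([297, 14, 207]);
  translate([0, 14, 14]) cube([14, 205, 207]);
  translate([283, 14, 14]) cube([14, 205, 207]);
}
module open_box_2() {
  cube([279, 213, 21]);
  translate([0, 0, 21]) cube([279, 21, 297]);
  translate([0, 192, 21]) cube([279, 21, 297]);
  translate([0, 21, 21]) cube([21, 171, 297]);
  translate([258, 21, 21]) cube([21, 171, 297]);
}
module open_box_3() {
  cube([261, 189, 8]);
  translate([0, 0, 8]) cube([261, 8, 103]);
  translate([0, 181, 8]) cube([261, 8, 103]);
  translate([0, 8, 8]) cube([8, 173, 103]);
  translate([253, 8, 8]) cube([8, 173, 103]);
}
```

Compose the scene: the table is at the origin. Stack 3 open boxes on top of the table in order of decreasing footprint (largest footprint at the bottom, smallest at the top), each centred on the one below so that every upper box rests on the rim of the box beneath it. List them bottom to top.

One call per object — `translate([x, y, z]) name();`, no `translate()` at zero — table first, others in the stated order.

table();
translate([642, 353, 763]) open_box();
translate([651, 363, 984]) open_box_2();
translate([660, 375, 1302]) open_box_3();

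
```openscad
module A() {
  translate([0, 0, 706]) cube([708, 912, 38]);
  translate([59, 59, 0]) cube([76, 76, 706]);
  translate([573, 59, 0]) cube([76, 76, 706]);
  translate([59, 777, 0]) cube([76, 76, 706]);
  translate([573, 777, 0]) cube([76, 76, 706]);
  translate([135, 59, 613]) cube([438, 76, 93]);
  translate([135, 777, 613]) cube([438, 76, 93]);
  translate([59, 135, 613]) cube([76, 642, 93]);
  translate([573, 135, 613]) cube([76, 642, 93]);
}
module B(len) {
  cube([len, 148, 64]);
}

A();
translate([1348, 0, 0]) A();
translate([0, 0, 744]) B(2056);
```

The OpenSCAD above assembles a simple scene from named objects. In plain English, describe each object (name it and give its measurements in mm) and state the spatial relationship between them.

A is a table: top 708 mm (x) × 912 mm (y), 38 mm thick, upper face at z = 744 mm, on four 76×76 mm square legs, each inset 59 mm from the nearest pair of top edges, running from z = 0 to the bottom of the top. Four apron rails, 76 mm thick and 93 mm tall, run between adjacent legs with their top edges flush with the underside of the top and their outer faces flush with the legs' outer faces.

B is a rectangular beam 2056 mm long (x), 148 mm deep (y), 64 mm thick (z).

The beam spans the tops of two tables placed 640 mm apart, resting at z = 744 mm.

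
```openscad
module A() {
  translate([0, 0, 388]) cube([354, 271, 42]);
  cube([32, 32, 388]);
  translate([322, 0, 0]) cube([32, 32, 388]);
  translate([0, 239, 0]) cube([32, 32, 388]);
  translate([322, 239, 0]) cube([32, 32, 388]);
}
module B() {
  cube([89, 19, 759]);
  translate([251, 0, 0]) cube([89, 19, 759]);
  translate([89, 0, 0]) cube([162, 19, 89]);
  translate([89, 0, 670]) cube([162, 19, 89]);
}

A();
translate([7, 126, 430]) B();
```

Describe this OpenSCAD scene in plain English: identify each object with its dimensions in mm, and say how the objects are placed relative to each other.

A is a four-legged stool. The seat is a 354×271×42 mm slab whose top surface is at z = 430 mm; four square legs, each 32×32 mm in cross-section, run from the floor (z = 0) to the underside of the seat, each flush with a corner of the seat.

B is a picture frame with a 162×581 mm rectangular opening (x by z) and a uniform 89 mm border on every side. Frame depth is 19 mm along y. It is built from two vertical stiles running the full outside height and two horizontal rails spanning the gap between the stiles.

The picture frame is on top of the stool, centred.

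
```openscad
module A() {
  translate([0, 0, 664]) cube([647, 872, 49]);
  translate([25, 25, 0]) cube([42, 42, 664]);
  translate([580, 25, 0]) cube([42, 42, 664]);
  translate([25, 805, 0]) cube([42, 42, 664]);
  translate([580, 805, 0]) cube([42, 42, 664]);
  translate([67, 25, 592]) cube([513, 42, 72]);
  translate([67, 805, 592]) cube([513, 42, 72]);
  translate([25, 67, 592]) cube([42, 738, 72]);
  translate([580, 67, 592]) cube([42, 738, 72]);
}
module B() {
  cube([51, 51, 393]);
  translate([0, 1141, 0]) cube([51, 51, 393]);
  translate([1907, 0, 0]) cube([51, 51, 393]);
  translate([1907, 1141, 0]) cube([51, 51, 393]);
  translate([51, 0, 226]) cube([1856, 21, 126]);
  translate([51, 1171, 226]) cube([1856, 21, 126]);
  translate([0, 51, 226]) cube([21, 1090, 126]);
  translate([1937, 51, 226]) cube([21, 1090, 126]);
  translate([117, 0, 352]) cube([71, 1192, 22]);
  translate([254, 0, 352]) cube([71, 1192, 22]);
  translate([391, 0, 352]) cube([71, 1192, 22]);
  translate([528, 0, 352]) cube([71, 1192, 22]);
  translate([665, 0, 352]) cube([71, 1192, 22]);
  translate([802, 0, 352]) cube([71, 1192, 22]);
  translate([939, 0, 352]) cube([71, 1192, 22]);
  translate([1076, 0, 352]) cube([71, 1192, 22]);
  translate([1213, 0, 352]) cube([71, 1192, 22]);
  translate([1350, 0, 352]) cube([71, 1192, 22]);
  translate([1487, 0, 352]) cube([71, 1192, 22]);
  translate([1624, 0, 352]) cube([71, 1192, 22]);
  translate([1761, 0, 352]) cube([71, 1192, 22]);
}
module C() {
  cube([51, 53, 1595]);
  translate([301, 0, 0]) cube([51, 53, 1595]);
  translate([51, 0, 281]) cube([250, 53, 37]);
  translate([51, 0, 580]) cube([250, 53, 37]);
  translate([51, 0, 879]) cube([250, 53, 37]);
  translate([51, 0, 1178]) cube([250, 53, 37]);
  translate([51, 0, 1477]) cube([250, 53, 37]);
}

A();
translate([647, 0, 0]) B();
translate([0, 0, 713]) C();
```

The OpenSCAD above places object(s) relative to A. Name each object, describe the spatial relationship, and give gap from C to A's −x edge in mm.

A is a table. B is a bed frame. C is a ladder. The bed frame is against the table's +x side, with their −y faces flush. The ladder is on top of the table. The gap from the ladder to the table's −x edge is 0 mm.

The ladder's min-x is at 0; the table's min-x is 0; gap = 0 mm.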